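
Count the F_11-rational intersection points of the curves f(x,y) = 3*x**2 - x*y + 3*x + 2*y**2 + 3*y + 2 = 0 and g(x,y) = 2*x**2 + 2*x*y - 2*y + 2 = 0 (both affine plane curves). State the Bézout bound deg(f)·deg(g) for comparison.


Common zeros: {(3, 6), (7, 10)}; count = 2; Bézout bound = 4.

deg(f) = 2, deg(g) = 2, so Bézout bound = 4.
Scan x ∈ F_11. For each x, list the y ∈ F_11 with f(x, y) ≡ 0 and those with g(x, y) ≡ 0 (mod 11); the common zeros in that column are the intersection.
  x = 0: f ≡ 0 at y ∈ {7, 8}; g ≡ 0 at y ∈ {1}; common: ∅.
  x = 1: f ≡ 0 at y ∈ ∅; g ≡ 0 at y ∈ ∅; common: ∅.
  x = 2: f ≡ 0 at y ∈ ∅; g ≡ 0 at y ∈ {6}; common: ∅.
  x = 3: f ≡ 0 at y ∈ {5, 6}; g ≡ 0 at y ∈ {6}; common: {6}.
  x = 4: f ≡ 0 at y ∈ {3}; g ≡ 0 at y ∈ {9}; common: ∅.
  x = 5: f ≡ 0 at y ∈ {5, 7}; g ≡ 0 at y ∈ {10}; common: ∅.
  x = 6: f ≡ 0 at y ∈ ∅; g ≡ 0 at y ∈ {8}; common: ∅.
  x = 7: f ≡ 0 at y ∈ {3, 10}; g ≡ 0 at y ∈ {10}; common: {10}.
  x = 8: f ≡ 0 at y ∈ ∅; g ≡ 0 at y ∈ {8}; common: ∅.
  x = 9: f ≡ 0 at y ∈ {6, 8}; g ≡ 0 at y ∈ {9}; common: ∅.
  x = 10: f ≡ 0 at y ∈ {10}; g ≡ 0 at y ∈ {1}; common: ∅.
Collecting: common zeros = {(3, 6), (7, 10)}, so the count is 2.
Comparison with the Bézout bound: 2 ≤ 4 = deg(f)·deg(g), as expected for curves with no common component (the affine F_11-count falls short of the bound because intersections may lie at infinity, over extension fields, or carry multiplicity).


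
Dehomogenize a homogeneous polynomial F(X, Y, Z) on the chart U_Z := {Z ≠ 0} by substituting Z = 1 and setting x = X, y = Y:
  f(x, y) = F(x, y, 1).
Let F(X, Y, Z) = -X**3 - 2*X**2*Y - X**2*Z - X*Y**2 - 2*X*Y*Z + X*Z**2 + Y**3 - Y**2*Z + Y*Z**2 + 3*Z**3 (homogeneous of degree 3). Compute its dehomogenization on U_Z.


f(x, y) = -x**3 - 2*x**2*y - x**2 - x*y**2 - 2*x*y + x + y**3 - y**2 + y + 3

On U_Z we set Z = 1. Each monomial c·X^i·Y^j·Z^k in F becomes c·x^i·y^j·1^k = c·x^i·y^j.
Substituting Z = 1: F(X, Y, 1) = -x**3 - 2*x**2*y - x**2 - x*y**2 - 2*x*y + x + y**3 - y**2 + y + 3.
Note: deg(f) ≤ deg(F) = 3; strict inequality happens when F is divisible by Z (lost terms).


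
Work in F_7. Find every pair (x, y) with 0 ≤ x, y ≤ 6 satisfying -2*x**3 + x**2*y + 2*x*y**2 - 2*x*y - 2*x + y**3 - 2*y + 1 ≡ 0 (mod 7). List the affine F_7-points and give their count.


Affine F_7-points: {(0, 1), (1, 2), (2, 5), (2, 6), (3, 4), (5, 0), (6, 2)}; count = 7.

For each of the 49 pairs (x, y) ∈ F_7², evaluate f(x, y) mod 7. Record the zeros.
  x = 0: [0↦1, 1↦0, 2↦5, 3↦1, 4↦1, 5↦4, 6↦2]  zeros at y ∈ {1}
  x = 1: [0↦4, 1↦4, 2↦0, 3↦5, 4↦4, 5↦3, 6↦1]  zeros at y ∈ {2}
  x = 2: [0↦2, 1↦5, 2↦1, 3↦3, 4↦3, 5↦0, 6↦0]  zeros at y ∈ {5, 6}
  x = 3: [0↦4, 1↦5, 2↦3, 3↦4, 4↦0, 5↦4, 6↦1]  zeros at y ∈ {4}
  x = 4: [0↦5, 1↦6, 2↦1, 3↦3, 4↦4, 5↦3, 6↦6]  zeros at y ∈ ∅
  x = 5: [0↦0, 1↦3, 2↦4, 3↦2, 4↦3, 5↦6, 6↦3]  zeros at y ∈ {0}
  x = 6: [0↦5, 1↦5, 2↦0, 3↦3, 4↦6, 5↦1, 6↦1]  zeros at y ∈ {2}
Collecting zeros: affine points = {(0, 1), (1, 2), (2, 5), (2, 6), (3, 4), (5, 0), (6, 2)}.
Total count |C(F_7)_aff| = 7.


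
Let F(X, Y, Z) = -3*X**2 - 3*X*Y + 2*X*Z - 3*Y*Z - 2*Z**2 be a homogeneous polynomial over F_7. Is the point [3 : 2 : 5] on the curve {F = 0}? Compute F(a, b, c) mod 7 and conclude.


F(3,2,5) ≡ 3 (mod 7); P is NOT on the curve.

Evaluate F(3, 2, 5) term-by-term (mod 7).
  -3*X**2 ↦ -3·9·1·1 = -27
  -3*X*Y ↦ -3·3·2·1 = -18
  2*X*Z ↦ 2·3·1·5 = 30
  -3*Y*Z ↦ -3·1·2·5 = -30
  -2*Z**2 ↦ -2·1·1·25 = -50
Sum: F(3, 2, 5) = (-27) + (-18) + (30) + (-30) + (-50) = -95.
Reducing mod 7: -95 ≡ 3 (mod 7).
Since F(a, b, c) ≡ 3 ≠ 0 (mod 7), P does NOT lie on the curve.


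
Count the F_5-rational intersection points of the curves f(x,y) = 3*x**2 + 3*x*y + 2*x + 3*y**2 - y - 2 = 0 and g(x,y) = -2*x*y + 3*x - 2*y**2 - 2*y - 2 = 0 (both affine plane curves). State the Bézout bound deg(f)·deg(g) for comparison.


Common zeros: ∅; count = 0; Bézout bound = 4.

deg(f) = 2, deg(g) = 2, so Bézout bound = 4.
Scan x ∈ F_5. For each x, list the y ∈ F_5 with f(x, y) ≡ 0 and those with g(x, y) ≡ 0 (mod 5); the common zeros in that column are the intersection.
  x = 0: f ≡ 0 at y ∈ {1}; g ≡ 0 at y ∈ ∅; common: ∅.
  x = 1: f ≡ 0 at y ∈ ∅; g ≡ 0 at y ∈ {1, 2}; common: ∅.
  x = 2: f ≡ 0 at y ∈ ∅; g ≡ 0 at y ∈ ∅; common: ∅.
  x = 3: f ≡ 0 at y ∈ ∅; g ≡ 0 at y ∈ {3}; common: ∅.
  x = 4: f ≡ 0 at y ∈ ∅; g ≡ 0 at y ∈ {0}; common: ∅.
Collecting: common zeros = ∅, so the count is 0.
Comparison with the Bézout bound: 0 ≤ 4 = deg(f)·deg(g), as expected for curves with no common component (the affine F_5-count falls short of the bound because intersections may lie at infinity, over extension fields, or carry multiplicity).


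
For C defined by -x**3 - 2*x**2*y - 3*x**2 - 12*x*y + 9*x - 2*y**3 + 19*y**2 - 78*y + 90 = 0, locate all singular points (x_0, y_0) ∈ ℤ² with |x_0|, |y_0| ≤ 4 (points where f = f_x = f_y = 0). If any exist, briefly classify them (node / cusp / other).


Singular points: {(-3, 3)}; classification: cusp.

Compute partial derivatives:
  f_x = -3*x**2 - 4*x*y - 6*x - 12*y + 9.
  f_y = -2*x**2 - 12*x - 6*y**2 + 38*y - 78.
Scan x_0 ∈ {−4, ..., 4}. For each x_0, f_y(x_0, y) is a polynomial in y; find its integer roots y ∈ {−4, ..., 4}, then test f_x and f at those candidates.
  x = -4: f_y(-4, y) = -6*y**2 + 38*y - 62; no integer root y with |y| ≤ 4.
  x = -3: f_y(-3, y) = -6*y**2 + 38*y - 60; vanishes at y ∈ {3}. (-3, 3): f_x = 0, f = 0 — SINGULAR.
  x = -2: f_y(-2, y) = -6*y**2 + 38*y - 62; no integer root y with |y| ≤ 4.
  x = -1: f_y(-1, y) = -6*y**2 + 38*y - 68; no integer root y with |y| ≤ 4.
  x = 0: f_y(0, y) = -6*y**2 + 38*y - 78; no integer root y with |y| ≤ 4.
  x = 1: f_y(1, y) = -6*y**2 + 38*y - 92; no integer root y with |y| ≤ 4.
  x = 2: f_y(2, y) = -6*y**2 + 38*y - 110; no integer root y with |y| ≤ 4.
  x = 3: f_y(3, y) = -6*y**2 + 38*y - 132; no integer root y with |y| ≤ 4.
  x = 4: f_y(4, y) = -6*y**2 + 38*y - 158; no integer root y with |y| ≤ 4.
Only singular point on the grid: (-3, 3).
Classify: substitute x = -3 + u, y = 3 + v and expand: f = -u**3 - 2*u**2*v - 2*v**3 + v**2.
No constant or linear terms (consistent with a singular point). Quadratic part: v**2. Cubic part: -u**3 - 2*u**2*v - 2*v**3.
The quadratic part v**2 is a perfect square, so there is a single (double) tangent line v = 0, i.e. y = 3. Restricting the cubic part to that line (v = 0) leaves -u**3 ≠ 0, so f is not divisible by v and the branch is v² ≈ u**3 to lowest order — this is a cusp.
Classification: cusp.


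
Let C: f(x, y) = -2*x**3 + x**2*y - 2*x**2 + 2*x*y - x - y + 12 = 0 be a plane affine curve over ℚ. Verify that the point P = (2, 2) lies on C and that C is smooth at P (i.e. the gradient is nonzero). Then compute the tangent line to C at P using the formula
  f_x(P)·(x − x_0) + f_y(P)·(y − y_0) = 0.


Tangent line at P: -21*x + 7*y + 28 = 0.

Step 1: f(2, 2) = 0, so P lies on C.
Step 2: partial derivatives
  f_x(x, y) = -6*x**2 + 2*x*y - 4*x + 2*y - 1, f_y(x, y) = x**2 + 2*x - 1.
  f_x(P) = -21, f_y(P) = 7 (gradient nonzero, so P is smooth).
Step 3: tangent line at P: -21·(x − 2) + 7·(y − 2) = 0.
Expanding: -21*x + 7*y + 28 = 0.


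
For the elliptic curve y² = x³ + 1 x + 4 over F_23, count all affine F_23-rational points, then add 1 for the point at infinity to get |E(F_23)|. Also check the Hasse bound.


Affine points = {(0, 2), (0, 21), (1, 11), (1, 12), (4, 7), (4, 16), (7, 3), (7, 20), (8, 8), (8, 15), (9, 11), (9, 12), (10, 5), (10, 18), (11, 9), (11, 14), (13, 11), (13, 12), (14, 5), (14, 18), (15, 6), (15, 17), (17, 9), (17, 14), (18, 9), (18, 14), (22, 5), (22, 18)}; affine count = 28; |E(F_23)| = 29.

Discriminant check: Δ ∝ 4a³ + 27b² = 4·1³ + 27·4² = 4·1 + 27·16 ≡ 22 (mod 23). Nonzero ⇒ E is nonsingular.
For each x ∈ F_23, compute rhs = x³ + 1·x + 4 mod 23, then count y ∈ F_23 with y² ≡ rhs.
  x = 0: rhs = 4, matching y values: 2, 21 (2 points).
  x = 1: rhs = 6, matching y values: 11, 12 (2 points).
  x = 2: rhs = 14, matching y values: none (0 points).
  x = 3: rhs = 11, matching y values: none (0 points).
  x = 4: rhs = 3, matching y values: 7, 16 (2 points).
  x = 5: rhs = 19, matching y values: none (0 points).
  x = 6: rhs = 19, matching y values: none (0 points).
  x = 7: rhs = 9, matching y values: 3, 20 (2 points).
  x = 8: rhs = 18, matching y values: 8, 15 (2 points).
  x = 9: rhs = 6, matching y values: 11, 12 (2 points).
  x = 10: rhs = 2, matching y values: 5, 18 (2 points).
  x = 11: rhs = 12, matching y values: 9, 14 (2 points).
  x = 12: rhs = 19, matching y values: none (0 points).
  x = 13: rhs = 6, matching y values: 11, 12 (2 points).
  x = 14: rhs = 2, matching y values: 5, 18 (2 points).
  x = 15: rhs = 13, matching y values: 6, 17 (2 points).
  x = 16: rhs = 22, matching y values: none (0 points).
  x = 17: rhs = 12, matching y values: 9, 14 (2 points).
  x = 18: rhs = 12, matching y values: 9, 14 (2 points).
  x = 19: rhs = 5, matching y values: none (0 points).
  x = 20: rhs = 20, matching y values: none (0 points).
  x = 21: rhs = 17, matching y values: none (0 points).
  x = 22: rhs = 2, matching y values: 5, 18 (2 points).
Total affine count: 28.
Full point count |E(F_23)| = 28 + 1 = 29.
Hasse bound: |29 − (23+1)| = |5| = 5 ≤ 2√23 ≈ 9.5917 ✓.


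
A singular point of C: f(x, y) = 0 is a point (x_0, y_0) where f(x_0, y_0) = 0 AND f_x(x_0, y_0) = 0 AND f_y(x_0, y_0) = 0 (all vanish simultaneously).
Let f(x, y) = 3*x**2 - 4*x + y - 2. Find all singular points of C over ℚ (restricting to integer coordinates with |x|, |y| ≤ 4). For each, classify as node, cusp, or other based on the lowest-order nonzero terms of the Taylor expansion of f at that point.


No singular points in the scanned grid; C is smooth there.

Compute partial derivatives:
  f_x = 6*x - 4.
  f_y = 1.
f_y = 1 is a nonzero constant, so f_y never vanishes: no point (x, y) can satisfy f = f_x = f_y = 0. In particular no (x, y) ∈ {−4, ..., 4}² is singular; the curve is smooth.


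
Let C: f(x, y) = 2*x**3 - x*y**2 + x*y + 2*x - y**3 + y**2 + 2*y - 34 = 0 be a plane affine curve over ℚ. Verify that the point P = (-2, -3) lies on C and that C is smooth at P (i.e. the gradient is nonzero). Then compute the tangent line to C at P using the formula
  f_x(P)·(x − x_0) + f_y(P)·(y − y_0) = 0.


Tangent line at P: 14*x - 45*y - 107 = 0.

Step 1: f(-2, -3) = 0, so P lies on C.
Step 2: partial derivatives
  f_x(x, y) = 6*x**2 - y**2 + y + 2, f_y(x, y) = -2*x*y + x - 3*y**2 + 2*y + 2.
  f_x(P) = 14, f_y(P) = -45 (gradient nonzero, so P is smooth).
Step 3: tangent line at P: 14·(x − -2) + -45·(y − -3) = 0.
Expanding: 14*x - 45*y - 107 = 0.


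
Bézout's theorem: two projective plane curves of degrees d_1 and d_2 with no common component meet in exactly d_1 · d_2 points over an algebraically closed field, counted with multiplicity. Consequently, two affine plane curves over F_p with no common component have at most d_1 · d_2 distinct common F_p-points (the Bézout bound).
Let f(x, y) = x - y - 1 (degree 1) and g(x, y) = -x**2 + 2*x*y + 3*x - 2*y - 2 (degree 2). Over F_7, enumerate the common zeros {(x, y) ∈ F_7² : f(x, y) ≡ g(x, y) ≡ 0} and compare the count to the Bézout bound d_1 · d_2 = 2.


Common zeros: {(0, 6), (1, 0)}; count = 2; Bézout bound = 2.

deg(f) = 1, deg(g) = 2, so Bézout bound = 2.
Scan x ∈ F_7. For each x, list the y ∈ F_7 with f(x, y) ≡ 0 and those with g(x, y) ≡ 0 (mod 7); the common zeros in that column are the intersection.
  x = 0: f ≡ 0 at y ∈ {6}; g ≡ 0 at y ∈ {6}; common: {6}.
  x = 1: f ≡ 0 at y ∈ {0}; g ≡ 0 at y ∈ {0, 1, 2, 3, 4, 5, 6}; common: {0}.
  x = 2: f ≡ 0 at y ∈ {1}; g ≡ 0 at y ∈ {0}; common: ∅.
  x = 3: f ≡ 0 at y ∈ {2}; g ≡ 0 at y ∈ {4}; common: ∅.
  x = 4: f ≡ 0 at y ∈ {3}; g ≡ 0 at y ∈ {1}; common: ∅.
  x = 5: f ≡ 0 at y ∈ {4}; g ≡ 0 at y ∈ {5}; common: ∅.
  x = 6: f ≡ 0 at y ∈ {5}; g ≡ 0 at y ∈ {2}; common: ∅.
Collecting: common zeros = {(0, 6), (1, 0)}, so the count is 2.
Comparison with the Bézout bound: 2 ≤ 2 = deg(f)·deg(g), as expected for curves with no common component (the bound is attained).


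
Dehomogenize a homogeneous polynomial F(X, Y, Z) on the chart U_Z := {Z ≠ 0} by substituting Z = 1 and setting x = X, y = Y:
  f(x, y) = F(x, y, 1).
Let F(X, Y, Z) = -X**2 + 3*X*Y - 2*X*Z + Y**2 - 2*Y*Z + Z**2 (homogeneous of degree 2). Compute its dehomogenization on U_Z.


f(x, y) = -x**2 + 3*x*y - 2*x + y**2 - 2*y + 1

On U_Z we set Z = 1. Each monomial c·X^i·Y^j·Z^k in F becomes c·x^i·y^j·1^k = c·x^i·y^j.
Substituting Z = 1: F(X, Y, 1) = -x**2 + 3*x*y - 2*x + y**2 - 2*y + 1.
Note: deg(f) ≤ deg(F) = 2; strict inequality happens when F is divisible by Z (lost terms).


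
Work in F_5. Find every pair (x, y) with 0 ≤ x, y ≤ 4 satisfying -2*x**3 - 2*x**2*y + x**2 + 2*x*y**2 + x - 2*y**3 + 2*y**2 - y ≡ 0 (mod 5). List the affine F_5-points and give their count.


Affine F_5-points: {(0, 0), (0, 2), (0, 4), (1, 0), (2, 0), (2, 1), (2, 2), (3, 1), (4, 2)}; count = 9.

For each of the 25 pairs (x, y) ∈ F_5², evaluate f(x, y) mod 5. Record the zeros.
  x = 0: [0↦0, 1↦4, 2↦0, 3↦1, 4↦0]  zeros at y ∈ {0, 2, 4}
  x = 1: [0↦0, 1↦4, 2↦4, 3↦3, 4↦4]  zeros at y ∈ {0}
  x = 2: [0↦0, 1↦0, 2↦0, 3↦3, 4↦2]  zeros at y ∈ {0, 1, 2}
  x = 3: [0↦3, 1↦0, 2↦1, 3↦4, 4↦2]  zeros at y ∈ {1}
  x = 4: [0↦2, 1↦2, 2↦0, 3↦4, 4↦2]  zeros at y ∈ {2}
Collecting zeros: affine points = {(0, 0), (0, 2), (0, 4), (1, 0), (2, 0), (2, 1), (2, 2), (3, 1), (4, 2)}.
Total count |C(F_5)_aff| = 9.


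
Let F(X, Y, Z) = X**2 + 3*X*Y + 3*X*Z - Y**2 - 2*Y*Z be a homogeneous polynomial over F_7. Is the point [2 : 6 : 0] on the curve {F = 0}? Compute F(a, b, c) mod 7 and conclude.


F(2,6,0) ≡ 4 (mod 7); P is NOT on the curve.

Evaluate F(2, 6, 0) term-by-term (mod 7).
  X**2 ↦ 1·4·1·1 = 4
  3*X*Y ↦ 3·2·6·1 = 36
  3*X*Z ↦ 3·2·1·0 = 0
  -Y**2 ↦ -1·1·36·1 = -36
  -2*Y*Z ↦ -2·1·6·0 = 0
Sum: F(2, 6, 0) = (4) + (36) + (0) + (-36) + (0) = 4.
Reducing mod 7: 4 ≡ 4 (mod 7).
Since F(a, b, c) ≡ 4 ≠ 0 (mod 7), P does NOT lie on the curve.


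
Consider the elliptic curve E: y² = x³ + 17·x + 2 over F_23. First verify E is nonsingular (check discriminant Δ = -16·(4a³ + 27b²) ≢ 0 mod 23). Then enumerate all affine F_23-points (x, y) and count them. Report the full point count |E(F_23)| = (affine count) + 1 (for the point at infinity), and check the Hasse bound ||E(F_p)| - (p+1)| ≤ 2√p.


Affine points = {(0, 5), (0, 18), (7, 2), (7, 21), (8, 11), (8, 12), (11, 5), (11, 18), (12, 5), (12, 18), (16, 0), (17, 11), (17, 12), (19, 10), (19, 13), (20, 4), (20, 19), (21, 11), (21, 12)}; affine count = 19; |E(F_23)| = 20.

Discriminant check: Δ ∝ 4a³ + 27b² = 4·17³ + 27·2² = 4·4913 + 27·4 ≡ 3 (mod 23). Nonzero ⇒ E is nonsingular.
For each x ∈ F_23, compute rhs = x³ + 17·x + 2 mod 23, then count y ∈ F_23 with y² ≡ rhs.
  x = 0: rhs = 2, matching y values: 5, 18 (2 points).
  x = 1: rhs = 20, matching y values: none (0 points).
  x = 2: rhs = 21, matching y values: none (0 points).
  x = 3: rhs = 11, matching y values: none (0 points).
  x = 4: rhs = 19, matching y values: none (0 points).
  x = 5: rhs = 5, matching y values: none (0 points).
  x = 6: rhs = 21, matching y values: none (0 points).
  x = 7: rhs = 4, matching y values: 2, 21 (2 points).
  x = 8: rhs = 6, matching y values: 11, 12 (2 points).
  x = 9: rhs = 10, matching y values: none (0 points).
  x = 10: rhs = 22, matching y values: none (0 points).
  x = 11: rhs = 2, matching y values: 5, 18 (2 points).
  x = 12: rhs = 2, matching y values: 5, 18 (2 points).
  x = 13: rhs = 5, matching y values: none (0 points).
  x = 14: rhs = 17, matching y values: none (0 points).
  x = 15: rhs = 21, matching y values: none (0 points).
  x = 16: rhs = 0, matching y values: 0 (1 points).
  x = 17: rhs = 6, matching y values: 11, 12 (2 points).
  x = 18: rhs = 22, matching y values: none (0 points).
  x = 19: rhs = 8, matching y values: 10, 13 (2 points).
  x = 20: rhs = 16, matching y values: 4, 19 (2 points).
  x = 21: rhs = 6, matching y values: 11, 12 (2 points).
  x = 22: rhs = 7, matching y values: none (0 points).
Total affine count: 19.
Full point count |E(F_23)| = 19 + 1 = 20.
Hasse bound: |20 − (23+1)| = |-4| = 4 ≤ 2√23 ≈ 9.5917 ✓.


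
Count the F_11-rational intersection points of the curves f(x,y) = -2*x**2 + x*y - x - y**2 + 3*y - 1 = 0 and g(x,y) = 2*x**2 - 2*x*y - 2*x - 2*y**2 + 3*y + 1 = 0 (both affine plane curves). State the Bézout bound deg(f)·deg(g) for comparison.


Common zeros: {(3, 6)}; count = 1; Bézout bound = 4.

deg(f) = 2, deg(g) = 2, so Bézout bound = 4.
Scan x ∈ F_11. For each x, list the y ∈ F_11 with f(x, y) ≡ 0 and those with g(x, y) ≡ 0 (mod 11); the common zeros in that column are the intersection.
  x = 0: f ≡ 0 at y ∈ {5, 9}; g ≡ 0 at y ∈ ∅; common: ∅.
  x = 1: f ≡ 0 at y ∈ {2}; g ≡ 0 at y ∈ {1, 5}; common: ∅.
  x = 2: f ≡ 0 at y ∈ {0, 5}; g ≡ 0 at y ∈ ∅; common: ∅.
  x = 3: f ≡ 0 at y ∈ {0, 6}; g ≡ 0 at y ∈ {6, 9}; common: {6}.
  x = 4: f ≡ 0 at y ∈ {9}; g ≡ 0 at y ∈ {6, 8}; common: ∅.
  x = 5: f ≡ 0 at y ∈ {2, 6}; g ≡ 0 at y ∈ {5, 8}; common: ∅.
  x = 6: f ≡ 0 at y ∈ ∅; g ≡ 0 at y ∈ ∅; common: ∅.
  x = 7: f ≡ 0 at y ∈ ∅; g ≡ 0 at y ∈ {2, 9}; common: ∅.
  x = 8: f ≡ 0 at y ∈ ∅; g ≡ 0 at y ∈ ∅; common: ∅.
  x = 9: f ≡ 0 at y ∈ ∅; g ≡ 0 at y ∈ ∅; common: ∅.
  x = 10: f ≡ 0 at y ∈ ∅; g ≡ 0 at y ∈ ∅; common: ∅.
Collecting: common zeros = {(3, 6)}, so the count is 1.
Comparison with the Bézout bound: 1 ≤ 4 = deg(f)·deg(g), as expected for curves with no common component (the affine F_11-count falls short of the bound because intersections may lie at infinity, over extension fields, or carry multiplicity).


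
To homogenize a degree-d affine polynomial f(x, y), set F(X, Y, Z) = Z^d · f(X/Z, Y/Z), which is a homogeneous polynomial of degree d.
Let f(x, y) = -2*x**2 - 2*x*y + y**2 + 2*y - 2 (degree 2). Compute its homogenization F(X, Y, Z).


F(X, Y, Z) = -2*X**2 - 2*X*Y + Y**2 + 2*Y*Z - 2*Z**2

deg(f) = 2.
Substitute x = X/Z, y = Y/Z into f, then multiply by Z^2.
  monomial -2·x^2·y^0 ↦ -2·X^2·Y^0·Z^0.
  monomial -2·x^1·y^1 ↦ -2·X^1·Y^1·Z^0.
  monomial 1·x^0·y^2 ↦ 1·X^0·Y^2·Z^0.
  monomial 2·x^0·y^1 ↦ 2·X^0·Y^1·Z^1.
  monomial -2·x^0·y^0 ↦ -2·X^0·Y^0·Z^2.
Collecting: F(X, Y, Z) = -2*X**2 - 2*X*Y + Y**2 + 2*Y*Z - 2*Z**2.


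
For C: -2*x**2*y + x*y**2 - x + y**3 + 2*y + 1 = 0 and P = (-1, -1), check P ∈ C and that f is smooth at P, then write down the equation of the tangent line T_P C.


Tangent line at P: -4*x + 5*y + 1 = 0.

Step 1: f(-1, -1) = 0, so P lies on C.
Step 2: partial derivatives
  f_x(x, y) = -4*x*y + y**2 - 1, f_y(x, y) = -2*x**2 + 2*x*y + 3*y**2 + 2.
  f_x(P) = -4, f_y(P) = 5 (gradient nonzero, so P is smooth).
Step 3: tangent line at P: -4·(x − -1) + 5·(y − -1) = 0.
Expanding: -4*x + 5*y + 1 = 0.


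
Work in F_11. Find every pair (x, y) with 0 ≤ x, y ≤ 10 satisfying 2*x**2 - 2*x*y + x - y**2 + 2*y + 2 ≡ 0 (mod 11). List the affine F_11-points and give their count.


Affine F_11-points: {(0, 6), (0, 7), (1, 4), (1, 7), (3, 2), (3, 5), (4, 2), (4, 3), (7, 5), (8, 4)}; count = 10.

For each of the 121 pairs (x, y) ∈ F_11², evaluate f(x, y) mod 11. Record the zeros.
  x = 0: [0↦2, 1↦3, 2↦2, 3↦10, 4↦5, 5↦9, 6↦0, 7↦0, 8↦9, 9↦5, 10↦10]  zeros at y ∈ {6, 7}
  x = 1: [0↦5, 1↦4, 2↦1, 3↦7, 4↦0, 5↦2, 6↦2, 7↦0, 8↦7, 9↦1, 10↦4]  zeros at y ∈ {4, 7}
  x = 2: [0↦1, 1↦9, 2↦4, 3↦8, 4↦10, 5↦10, 6↦8, 7↦4, 8↦9, 9↦1, 10↦2]  zeros at y ∈ ∅
  x = 3: [0↦1, 1↦7, 2↦0, 3↦2, 4↦2, 5↦0, 6↦7, 7↦1, 8↦4, 9↦5, 10↦4]  zeros at y ∈ {2, 5}
  x = 4: [0↦5, 1↦9, 2↦0, 3↦0, 4↦9, 5↦5, 6↦10, 7↦2, 8↦3, 9↦2, 10↦10]  zeros at y ∈ {2, 3}
  x = 5: [0↦2, 1↦4, 2↦4, 3↦2, 4↦9, 5↦3, 6↦6, 7↦7, 8↦6, 9↦3, 10↦9]  zeros at y ∈ ∅
  x = 6: [0↦3, 1↦3, 2↦1, 3↦8, 4↦2, 5↦5, 6↦6, 7↦5, 8↦2, 9↦8, 10↦1]  zeros at y ∈ ∅
  x = 7: [0↦8, 1↦6, 2↦2, 3↦7, 4↦10, 5↦0, 6↦10, 7↦7, 8↦2, 9↦6, 10↦8]  zeros at y ∈ {5}
  x = 8: [0↦6, 1↦2, 2↦7, 3↦10, 4↦0, 5↦10, 6↦7, 7↦2, 8↦6, 9↦8, 10↦8]  zeros at y ∈ {4}
  x = 9: [0↦8, 1↦2, 2↦5, 3↦6, 4↦5, 5↦2, 6↦8, 7↦1, 8↦3, 9↦3, 10↦1]  zeros at y ∈ ∅
  x = 10: [0↦3, 1↦6, 2↦7, 3↦6, 4↦3, 5↦9, 6↦2, 7↦4, 8↦4, 9↦2, 10↦9]  zeros at y ∈ ∅
Collecting zeros: affine points = {(0, 6), (0, 7), (1, 4), (1, 7), (3, 2), (3, 5), (4, 2), (4, 3), (7, 5), (8, 4)}.
Total count |C(F_11)_aff| = 10.


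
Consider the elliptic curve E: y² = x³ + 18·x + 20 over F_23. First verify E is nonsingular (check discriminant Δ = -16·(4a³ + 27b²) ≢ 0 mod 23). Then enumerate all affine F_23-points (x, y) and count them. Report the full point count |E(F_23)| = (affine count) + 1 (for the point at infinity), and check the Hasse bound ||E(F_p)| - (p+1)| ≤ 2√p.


Affine points = {(1, 4), (1, 19), (2, 8), (2, 15), (3, 3), (3, 20), (4, 8), (4, 15), (7, 11), (7, 12), (8, 3), (8, 20), (10, 2), (10, 21), (11, 10), (11, 13), (12, 3), (12, 20), (13, 6), (13, 17), (14, 7), (14, 16), (15, 10), (15, 13), (17, 8), (17, 15), (18, 9), (18, 14), (20, 10), (20, 13), (22, 1), (22, 22)}; affine count = 32; |E(F_23)| = 33.

Discriminant check: Δ ∝ 4a³ + 27b² = 4·18³ + 27·20² = 4·5832 + 27·400 ≡ 19 (mod 23). Nonzero ⇒ E is nonsingular.
For each x ∈ F_23, compute rhs = x³ + 18·x + 20 mod 23, then count y ∈ F_23 with y² ≡ rhs.
  x = 0: rhs = 20, matching y values: none (0 points).
  x = 1: rhs = 16, matching y values: 4, 19 (2 points).
  x = 2: rhs = 18, matching y values: 8, 15 (2 points).
  x = 3: rhs = 9, matching y values: 3, 20 (2 points).
  x = 4: rhs = 18, matching y values: 8, 15 (2 points).
  x = 5: rhs = 5, matching y values: none (0 points).
  x = 6: rhs = 22, matching y values: none (0 points).
  x = 7: rhs = 6, matching y values: 11, 12 (2 points).
  x = 8: rhs = 9, matching y values: 3, 20 (2 points).
  x = 9: rhs = 14, matching y values: none (0 points).
  x = 10: rhs = 4, matching y values: 2, 21 (2 points).
  x = 11: rhs = 8, matching y values: 10, 13 (2 points).
  x = 12: rhs = 9, matching y values: 3, 20 (2 points).
  x = 13: rhs = 13, matching y values: 6, 17 (2 points).
  x = 14: rhs = 3, matching y values: 7, 16 (2 points).
  x = 15: rhs = 8, matching y values: 10, 13 (2 points).
  x = 16: rhs = 11, matching y values: none (0 points).
  x = 17: rhs = 18, matching y values: 8, 15 (2 points).
  x = 18: rhs = 12, matching y values: 9, 14 (2 points).
  x = 19: rhs = 22, matching y values: none (0 points).
  x = 20: rhs = 8, matching y values: 10, 13 (2 points).
  x = 21: rhs = 22, matching y values: none (0 points).
  x = 22: rhs = 1, matching y values: 1, 22 (2 points).
Total affine count: 32.
Full point count |E(F_23)| = 32 + 1 = 33.
Hasse bound: |33 − (23+1)| = |9| = 9 ≤ 2√23 ≈ 9.5917 ✓.


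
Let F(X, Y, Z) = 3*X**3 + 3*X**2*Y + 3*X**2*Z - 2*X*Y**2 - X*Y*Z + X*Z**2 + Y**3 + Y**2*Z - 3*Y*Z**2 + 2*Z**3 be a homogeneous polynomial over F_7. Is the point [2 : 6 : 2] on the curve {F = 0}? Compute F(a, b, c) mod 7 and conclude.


F(2,6,2) ≡ 3 (mod 7); P is NOT on the curve.

Evaluate F(2, 6, 2) term-by-term (mod 7).
  3*X**3 ↦ 3·8·1·1 = 24
  3*X**2*Y ↦ 3·4·6·1 = 72
  3*X**2*Z ↦ 3·4·1·2 = 24
  -2*X*Y**2 ↦ -2·2·36·1 = -144
  -X*Y*Z ↦ -1·2·6·2 = -24
  X*Z**2 ↦ 1·2·1·4 = 8
  Y**3 ↦ 1·1·216·1 = 216
  Y**2*Z ↦ 1·1·36·2 = 72
  -3*Y*Z**2 ↦ -3·1·6·4 = -72
  2*Z**3 ↦ 2·1·1·8 = 16
Sum: F(2, 6, 2) = (24) + (72) + (24) + (-144) + (-24) + (8) + (216) + (72) + (-72) + (16) = 192.
Reducing mod 7: 192 ≡ 3 (mod 7).
Since F(a, b, c) ≡ 3 ≠ 0 (mod 7), P does NOT lie on the curve.


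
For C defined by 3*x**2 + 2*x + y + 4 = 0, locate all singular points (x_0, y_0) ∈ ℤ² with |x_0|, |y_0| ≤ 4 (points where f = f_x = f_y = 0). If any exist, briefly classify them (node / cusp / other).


No singular points in the scanned grid; C is smooth there.

Compute partial derivatives:
  f_x = 6*x + 2.
  f_y = 1.
f_y = 1 is a nonzero constant, so f_y never vanishes: no point (x, y) can satisfy f = f_x = f_y = 0. In particular no (x, y) ∈ {−4, ..., 4}² is singular; the curve is smooth.


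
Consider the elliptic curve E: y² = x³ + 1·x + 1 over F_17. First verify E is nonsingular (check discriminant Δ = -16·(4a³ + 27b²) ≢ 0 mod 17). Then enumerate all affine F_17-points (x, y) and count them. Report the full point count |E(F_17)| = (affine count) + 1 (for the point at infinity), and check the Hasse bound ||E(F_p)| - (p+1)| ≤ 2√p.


Affine points = {(0, 1), (0, 16), (4, 1), (4, 16), (6, 6), (6, 11), (9, 5), (9, 12), (10, 5), (10, 12), (11, 0), (13, 1), (13, 16), (15, 5), (15, 12), (16, 4), (16, 13)}; affine count = 17; |E(F_17)| = 18.

Discriminant check: Δ ∝ 4a³ + 27b² = 4·1³ + 27·1² = 4·1 + 27·1 ≡ 14 (mod 17). Nonzero ⇒ E is nonsingular.
For each x ∈ F_17, compute rhs = x³ + 1·x + 1 mod 17, then count y ∈ F_17 with y² ≡ rhs.
  x = 0: rhs = 1, matching y values: 1, 16 (2 points).
  x = 1: rhs = 3, matching y values: none (0 points).
  x = 2: rhs = 11, matching y values: none (0 points).
  x = 3: rhs = 14, matching y values: none (0 points).
  x = 4: rhs = 1, matching y values: 1, 16 (2 points).
  x = 5: rhs = 12, matching y values: none (0 points).
  x = 6: rhs = 2, matching y values: 6, 11 (2 points).
  x = 7: rhs = 11, matching y values: none (0 points).
  x = 8: rhs = 11, matching y values: none (0 points).
  x = 9: rhs = 8, matching y values: 5, 12 (2 points).
  x = 10: rhs = 8, matching y values: 5, 12 (2 points).
  x = 11: rhs = 0, matching y values: 0 (1 points).
  x = 12: rhs = 7, matching y values: none (0 points).
  x = 13: rhs = 1, matching y values: 1, 16 (2 points).
  x = 14: rhs = 5, matching y values: none (0 points).
  x = 15: rhs = 8, matching y values: 5, 12 (2 points).
  x = 16: rhs = 16, matching y values: 4, 13 (2 points).
Total affine count: 17.
Full point count |E(F_17)| = 17 + 1 = 18.
Hasse bound: |18 − (17+1)| = |0| = 0 ≤ 2√17 ≈ 8.2462 ✓.


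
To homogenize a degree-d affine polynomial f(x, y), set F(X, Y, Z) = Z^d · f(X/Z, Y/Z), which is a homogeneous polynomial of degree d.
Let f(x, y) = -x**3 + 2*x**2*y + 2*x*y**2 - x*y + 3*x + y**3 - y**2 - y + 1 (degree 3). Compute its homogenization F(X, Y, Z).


F(X, Y, Z) = -X**3 + 2*X**2*Y + 2*X*Y**2 - X*Y*Z + 3*X*Z**2 + Y**3 - Y**2*Z - Y*Z**2 + Z**3

deg(f) = 3.
Substitute x = X/Z, y = Y/Z into f, then multiply by Z^3.
  monomial -1·x^3·y^0 ↦ -1·X^3·Y^0·Z^0.
  monomial 2·x^2·y^1 ↦ 2·X^2·Y^1·Z^0.
  monomial 2·x^1·y^2 ↦ 2·X^1·Y^2·Z^0.
  monomial -1·x^1·y^1 ↦ -1·X^1·Y^1·Z^1.
  monomial 3·x^1·y^0 ↦ 3·X^1·Y^0·Z^2.
  monomial 1·x^0·y^3 ↦ 1·X^0·Y^3·Z^0.
  monomial -1·x^0·y^2 ↦ -1·X^0·Y^2·Z^1.
  monomial -1·x^0·y^1 ↦ -1·X^0·Y^1·Z^2.
  monomial 1·x^0·y^0 ↦ 1·X^0·Y^0·Z^3.
Collecting: F(X, Y, Z) = -X**3 + 2*X**2*Y + 2*X*Y**2 - X*Y*Z + 3*X*Z**2 + Y**3 - Y**2*Z - Y*Z**2 + Z**3.


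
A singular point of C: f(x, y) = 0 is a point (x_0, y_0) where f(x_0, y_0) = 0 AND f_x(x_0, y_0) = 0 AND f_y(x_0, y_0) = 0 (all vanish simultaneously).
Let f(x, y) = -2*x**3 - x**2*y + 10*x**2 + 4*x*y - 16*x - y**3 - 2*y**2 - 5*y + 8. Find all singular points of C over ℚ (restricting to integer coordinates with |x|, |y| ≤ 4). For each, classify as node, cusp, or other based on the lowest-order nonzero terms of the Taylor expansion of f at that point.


Singular points: {(2, -1)}; classification: node.

Compute partial derivatives:
  f_x = -6*x**2 - 2*x*y + 20*x + 4*y - 16.
  f_y = -x**2 + 4*x - 3*y**2 - 4*y - 5.
Scan x_0 ∈ {−4, ..., 4}. For each x_0, f_y(x_0, y) is a polynomial in y; find its integer roots y ∈ {−4, ..., 4}, then test f_x and f at those candidates.
  x = -4: f_y(-4, y) = -3*y**2 - 4*y - 37; no integer root y with |y| ≤ 4.
  x = -3: f_y(-3, y) = -3*y**2 - 4*y - 26; no integer root y with |y| ≤ 4.
  x = -2: f_y(-2, y) = -3*y**2 - 4*y - 17; no integer root y with |y| ≤ 4.
  x = -1: f_y(-1, y) = -3*y**2 - 4*y - 10; no integer root y with |y| ≤ 4.
  x = 0: f_y(0, y) = -3*y**2 - 4*y - 5; no integer root y with |y| ≤ 4.
  x = 1: f_y(1, y) = -3*y**2 - 4*y - 2; no integer root y with |y| ≤ 4.
  x = 2: f_y(2, y) = -3*y**2 - 4*y - 1; vanishes at y ∈ {-1}. (2, -1): f_x = 0, f = 0 — SINGULAR.
  x = 3: f_y(3, y) = -3*y**2 - 4*y - 2; no integer root y with |y| ≤ 4.
  x = 4: f_y(4, y) = -3*y**2 - 4*y - 5; no integer root y with |y| ≤ 4.
Only singular point on the grid: (2, -1).
Classify: substitute x = 2 + u, y = -1 + v and expand: f = -2*u**3 - u**2*v - u**2 - v**3 + v**2.
No constant or linear terms (consistent with a singular point). Quadratic part: -u**2 + v**2. Cubic part: -2*u**3 - u**2*v - v**3.
The quadratic part v**2 - u**2 = (v − u)(v + u) splits into two distinct linear factors, so there are two distinct tangent lines y − -1 = ±(x − 2) — this is a node (ordinary double point).
Classification: node.


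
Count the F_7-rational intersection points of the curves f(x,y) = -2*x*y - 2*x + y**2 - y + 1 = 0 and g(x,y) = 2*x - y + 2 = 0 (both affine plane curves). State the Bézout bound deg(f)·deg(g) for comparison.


Common zeros: ∅; count = 0; Bézout bound = 2.

deg(f) = 2, deg(g) = 1, so Bézout bound = 2.
Scan x ∈ F_7. For each x, list the y ∈ F_7 with f(x, y) ≡ 0 and those with g(x, y) ≡ 0 (mod 7); the common zeros in that column are the intersection.
  x = 0: f ≡ 0 at y ∈ {3, 5}; g ≡ 0 at y ∈ {2}; common: ∅.
  x = 1: f ≡ 0 at y ∈ ∅; g ≡ 0 at y ∈ {4}; common: ∅.
  x = 2: f ≡ 0 at y ∈ {1, 4}; g ≡ 0 at y ∈ {6}; common: ∅.
  x = 3: f ≡ 0 at y ∈ ∅; g ≡ 0 at y ∈ {1}; common: ∅.
  x = 4: f ≡ 0 at y ∈ {0, 2}; g ≡ 0 at y ∈ {3}; common: ∅.
  x = 5: f ≡ 0 at y ∈ ∅; g ≡ 0 at y ∈ {5}; common: ∅.
  x = 6: f ≡ 0 at y ∈ ∅; g ≡ 0 at y ∈ {0}; common: ∅.
Collecting: common zeros = ∅, so the count is 0.
Comparison with the Bézout bound: 0 ≤ 2 = deg(f)·deg(g), as expected for curves with no common component (the affine F_7-count falls short of the bound because intersections may lie at infinity, over extension fields, or carry multiplicity).


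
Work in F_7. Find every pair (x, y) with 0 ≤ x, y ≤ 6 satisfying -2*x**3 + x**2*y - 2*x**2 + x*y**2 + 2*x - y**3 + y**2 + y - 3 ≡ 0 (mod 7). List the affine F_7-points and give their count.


Affine F_7-points: {(0, 5), (1, 5), (3, 1), (4, 5)}; count = 4.

For each of the 49 pairs (x, y) ∈ F_7², evaluate f(x, y) mod 7. Record the zeros.
  x = 0: [0↦4, 1↦5, 2↦2, 3↦3, 4↦2, 5↦0, 6↦5]  zeros at y ∈ {5}
  x = 1: [0↦2, 1↦5, 2↦6, 3↦6, 4↦6, 5↦0, 6↦3]  zeros at y ∈ {5}
  x = 2: [0↦5, 1↦5, 2↦5, 3↦6, 4↦2, 5↦1, 6↦4]  zeros at y ∈ ∅
  x = 3: [0↦1, 1↦0, 2↦1, 3↦5, 4↦6, 5↦5, 6↦3]  zeros at y ∈ {1}
  x = 4: [0↦6, 1↦6, 2↦3, 3↦5, 4↦6, 5↦0, 6↦2]  zeros at y ∈ {5}
  x = 5: [0↦1, 1↦4, 2↦6, 3↦1, 4↦4, 5↦2, 6↦3]  zeros at y ∈ ∅
  x = 6: [0↦2, 1↦3, 2↦5, 3↦2, 4↦2, 5↦6, 6↦1]  zeros at y ∈ ∅
Collecting zeros: affine points = {(0, 5), (1, 5), (3, 1), (4, 5)}.
Total count |C(F_7)_aff| = 4.


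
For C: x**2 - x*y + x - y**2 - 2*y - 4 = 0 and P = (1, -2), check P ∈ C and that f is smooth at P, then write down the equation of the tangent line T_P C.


Tangent line at P: 5*x + y - 3 = 0.

Step 1: f(1, -2) = 0, so P lies on C.
Step 2: partial derivatives
  f_x(x, y) = 2*x - y + 1, f_y(x, y) = -x - 2*y - 2.
  f_x(P) = 5, f_y(P) = 1 (gradient nonzero, so P is smooth).
Step 3: tangent line at P: 5·(x − 1) + 1·(y − -2) = 0.
Expanding: 5*x + y - 3 = 0.


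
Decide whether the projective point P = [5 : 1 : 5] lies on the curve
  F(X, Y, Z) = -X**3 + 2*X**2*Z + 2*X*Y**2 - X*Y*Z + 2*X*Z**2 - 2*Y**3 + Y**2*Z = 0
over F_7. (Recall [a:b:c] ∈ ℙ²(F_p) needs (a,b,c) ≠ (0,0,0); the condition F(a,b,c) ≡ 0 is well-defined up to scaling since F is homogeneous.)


F(5,1,5) ≡ 6 (mod 7); P is NOT on the curve.

Evaluate F(5, 1, 5) term-by-term (mod 7).
  -X**3 ↦ -1·125·1·1 = -125
  2*X**2*Z ↦ 2·25·1·5 = 250
  2*X*Y**2 ↦ 2·5·1·1 = 10
  -X*Y*Z ↦ -1·5·1·5 = -25
  2*X*Z**2 ↦ 2·5·1·25 = 250
  -2*Y**3 ↦ -2·1·1·1 = -2
  Y**2*Z ↦ 1·1·1·5 = 5
Sum: F(5, 1, 5) = (-125) + (250) + (10) + (-25) + (250) + (-2) + (5) = 363.
Reducing mod 7: 363 ≡ 6 (mod 7).
Since F(a, b, c) ≡ 6 ≠ 0 (mod 7), P does NOT lie on the curve.


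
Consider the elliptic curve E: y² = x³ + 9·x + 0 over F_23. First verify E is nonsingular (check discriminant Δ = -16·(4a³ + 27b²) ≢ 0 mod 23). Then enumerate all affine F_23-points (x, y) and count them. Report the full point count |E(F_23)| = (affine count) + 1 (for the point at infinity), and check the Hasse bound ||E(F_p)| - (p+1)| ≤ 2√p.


Affine points = {(0, 0), (2, 7), (2, 16), (3, 10), (3, 13), (4, 10), (4, 13), (5, 3), (5, 20), (8, 3), (8, 20), (10, 3), (10, 20), (11, 2), (11, 21), (14, 8), (14, 15), (16, 10), (16, 13), (17, 11), (17, 12), (22, 6), (22, 17)}; affine count = 23; |E(F_23)| = 24.

Discriminant check: Δ ∝ 4a³ + 27b² = 4·9³ + 27·0² = 4·729 + 27·0 ≡ 18 (mod 23). Nonzero ⇒ E is nonsingular.
For each x ∈ F_23, compute rhs = x³ + 9·x + 0 mod 23, then count y ∈ F_23 with y² ≡ rhs.
  x = 0: rhs = 0, matching y values: 0 (1 points).
  x = 1: rhs = 10, matching y values: none (0 points).
  x = 2: rhs = 3, matching y values: 7, 16 (2 points).
  x = 3: rhs = 8, matching y values: 10, 13 (2 points).
  x = 4: rhs = 8, matching y values: 10, 13 (2 points).
  x = 5: rhs = 9, matching y values: 3, 20 (2 points).
  x = 6: rhs = 17, matching y values: none (0 points).
  x = 7: rhs = 15, matching y values: none (0 points).
  x = 8: rhs = 9, matching y values: 3, 20 (2 points).
  x = 9: rhs = 5, matching y values: none (0 points).
  x = 10: rhs = 9, matching y values: 3, 20 (2 points).
  x = 11: rhs = 4, matching y values: 2, 21 (2 points).
  x = 12: rhs = 19, matching y values: none (0 points).
  x = 13: rhs = 14, matching y values: none (0 points).
  x = 14: rhs = 18, matching y values: 8, 15 (2 points).
  x = 15: rhs = 14, matching y values: none (0 points).
  x = 16: rhs = 8, matching y values: 10, 13 (2 points).
  x = 17: rhs = 6, matching y values: 11, 12 (2 points).
  x = 18: rhs = 14, matching y values: none (0 points).
  x = 19: rhs = 15, matching y values: none (0 points).
  x = 20: rhs = 15, matching y values: none (0 points).
  x = 21: rhs = 20, matching y values: none (0 points).
  x = 22: rhs = 13, matching y values: 6, 17 (2 points).
Total affine count: 23.
Full point count |E(F_23)| = 23 + 1 = 24.
Hasse bound: |24 − (23+1)| = |0| = 0 ≤ 2√23 ≈ 9.5917 ✓.


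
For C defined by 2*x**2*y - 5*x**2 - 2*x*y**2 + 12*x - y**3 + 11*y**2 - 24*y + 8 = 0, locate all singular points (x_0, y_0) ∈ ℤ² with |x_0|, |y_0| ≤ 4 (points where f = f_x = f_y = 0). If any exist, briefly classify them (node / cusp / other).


Singular points: {(2, 2)}; classification: node.

Compute partial derivatives:
  f_x = 4*x*y - 10*x - 2*y**2 + 12.
  f_y = 2*x**2 - 4*x*y - 3*y**2 + 22*y - 24.
Scan x_0 ∈ {−4, ..., 4}. For each x_0, f_y(x_0, y) is a polynomial in y; find its integer roots y ∈ {−4, ..., 4}, then test f_x and f at those candidates.
  x = -4: f_y(-4, y) = -3*y**2 + 38*y + 8; no integer root y with |y| ≤ 4.
  x = -3: f_y(-3, y) = -3*y**2 + 34*y - 6; no integer root y with |y| ≤ 4.
  x = -2: f_y(-2, y) = -3*y**2 + 30*y - 16; no integer root y with |y| ≤ 4.
  x = -1: f_y(-1, y) = -3*y**2 + 26*y - 22; no integer root y with |y| ≤ 4.
  x = 0: f_y(0, y) = -3*y**2 + 22*y - 24; no integer root y with |y| ≤ 4.
  x = 1: f_y(1, y) = -3*y**2 + 18*y - 22; no integer root y with |y| ≤ 4.
  x = 2: f_y(2, y) = -3*y**2 + 14*y - 16; vanishes at y ∈ {2}. (2, 2): f_x = 0, f = 0 — SINGULAR.
  x = 3: f_y(3, y) = -3*y**2 + 10*y - 6; no integer root y with |y| ≤ 4.
  x = 4: f_y(4, y) = -3*y**2 + 6*y + 8; no integer root y with |y| ≤ 4.
Only singular point on the grid: (2, 2).
Classify: substitute x = 2 + u, y = 2 + v and expand: f = 2*u**2*v - u**2 - 2*u*v**2 - v**3 + v**2.
No constant or linear terms (consistent with a singular point). Quadratic part: -u**2 + v**2. Cubic part: 2*u**2*v - 2*u*v**2 - v**3.
The quadratic part v**2 - u**2 = (v − u)(v + u) splits into two distinct linear factors, so there are two distinct tangent lines y − 2 = ±(x − 2) — this is a node (ordinary double point).
Classification: node.


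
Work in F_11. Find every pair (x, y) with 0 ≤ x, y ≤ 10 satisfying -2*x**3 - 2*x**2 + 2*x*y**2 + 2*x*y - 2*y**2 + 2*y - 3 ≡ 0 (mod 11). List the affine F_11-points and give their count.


Affine F_11-points: {(1, 10), (6, 5), (6, 9), (7, 1), (7, 5), (8, 0), (8, 5), (9, 3), (9, 4)}; count = 9.

For each of the 121 pairs (x, y) ∈ F_11², evaluate f(x, y) mod 11. Record the zeros.
  x = 0: [0↦8, 1↦8, 2↦4, 3↦7, 4↦6, 5↦1, 6↦3, 7↦1, 8↦6, 9↦7, 10↦4]  zeros at y ∈ ∅
  x = 1: [0↦4, 1↦8, 2↦1, 3↦5, 4↦9, 5↦2, 6↦6, 7↦10, 8↦3, 9↦7, 10↦0]  zeros at y ∈ {10}
  x = 2: [0↦6, 1↦3, 2↦4, 3↦9, 4↦7, 5↦9, 6↦4, 7↦3, 8↦6, 9↦2, 10↦2]  zeros at y ∈ ∅
  x = 3: [0↦2, 1↦3, 2↦1, 3↦7, 4↦10, 5↦10, 6↦7, 7↦1, 8↦3, 9↦2, 10↦9]  zeros at y ∈ ∅
  x = 4: [0↦2, 1↦7, 2↦2, 3↦9, 4↦6, 5↦4, 6↦3, 7↦3, 8↦4, 9↦6, 10↦9]  zeros at y ∈ ∅
  x = 5: [0↦5, 1↦3, 2↦6, 3↦3, 4↦5, 5↦1, 6↦2, 7↦8, 8↦8, 9↦2, 10↦1]  zeros at y ∈ ∅
  x = 6: [0↦10, 1↦1, 2↦1, 3↦10, 4↦6, 5↦0, 6↦3, 7↦4, 8↦3, 9↦0, 10↦6]  zeros at y ∈ {5, 9}
  x = 7: [0↦5, 1↦0, 2↦8, 3↦7, 4↦8, 5↦0, 6↦5, 7↦1, 8↦10, 9↦10, 10↦1]  zeros at y ∈ {1, 5}
  x = 8: [0↦0, 1↦10, 2↦4, 3↦4, 4↦10, 5↦0, 6↦7, 7↦9, 8↦6, 9↦9, 10↦7]  zeros at y ∈ {0, 5}
  x = 9: [0↦5, 1↦8, 2↦10, 3↦0, 4↦0, 5↦10, 6↦8, 7↦5, 8↦1, 9↦7, 10↦1]  zeros at y ∈ {3, 4}
  x = 10: [0↦8, 1↦4, 2↦3, 3↦5, 4↦10, 5↦7, 6↦7, 7↦10, 8↦5, 9↦3, 10↦4]  zeros at y ∈ ∅
Collecting zeros: affine points = {(1, 10), (6, 5), (6, 9), (7, 1), (7, 5), (8, 0), (8, 5), (9, 3), (9, 4)}.
Total count |C(F_11)_aff| = 9.


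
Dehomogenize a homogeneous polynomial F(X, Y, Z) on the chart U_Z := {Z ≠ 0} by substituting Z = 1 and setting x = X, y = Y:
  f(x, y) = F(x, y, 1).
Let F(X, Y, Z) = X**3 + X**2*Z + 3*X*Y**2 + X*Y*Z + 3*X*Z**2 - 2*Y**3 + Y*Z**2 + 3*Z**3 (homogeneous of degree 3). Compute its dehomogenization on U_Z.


f(x, y) = x**3 + x**2 + 3*x*y**2 + x*y + 3*x - 2*y**3 + y + 3

On U_Z we set Z = 1. Each monomial c·X^i·Y^j·Z^k in F becomes c·x^i·y^j·1^k = c·x^i·y^j.
Substituting Z = 1: F(X, Y, 1) = x**3 + x**2 + 3*x*y**2 + x*y + 3*x - 2*y**3 + y + 3.
Note: deg(f) ≤ deg(F) = 3; strict inequality happens when F is divisible by Z (lost terms).


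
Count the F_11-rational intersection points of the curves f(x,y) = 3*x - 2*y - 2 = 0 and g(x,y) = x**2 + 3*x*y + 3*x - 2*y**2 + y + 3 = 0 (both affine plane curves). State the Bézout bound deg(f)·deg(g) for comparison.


Common zeros: {(0, 10), (9, 7)}; count = 2; Bézout bound = 2.

deg(f) = 1, deg(g) = 2, so Bézout bound = 2.
Scan x ∈ F_11. For each x, list the y ∈ F_11 with f(x, y) ≡ 0 and those with g(x, y) ≡ 0 (mod 11); the common zeros in that column are the intersection.
  x = 0: f ≡ 0 at y ∈ {10}; g ≡ 0 at y ∈ {7, 10}; common: {10}.
  x = 1: f ≡ 0 at y ∈ {6}; g ≡ 0 at y ∈ ∅; common: ∅.
  x = 2: f ≡ 0 at y ∈ {2}; g ≡ 0 at y ∈ ∅; common: ∅.
  x = 3: f ≡ 0 at y ∈ {9}; g ≡ 0 at y ∈ {2, 3}; common: ∅.
  x = 4: f ≡ 0 at y ∈ {5}; g ≡ 0 at y ∈ ∅; common: ∅.
  x = 5: f ≡ 0 at y ∈ {1}; g ≡ 0 at y ∈ ∅; common: ∅.
  x = 6: f ≡ 0 at y ∈ {8}; g ≡ 0 at y ∈ {6, 9}; common: ∅.
  x = 7: f ≡ 0 at y ∈ {4}; g ≡ 0 at y ∈ {3, 8}; common: ∅.
  x = 8: f ≡ 0 at y ∈ {0}; g ≡ 0 at y ∈ {9}; common: ∅.
  x = 9: f ≡ 0 at y ∈ {7}; g ≡ 0 at y ∈ {7}; common: {7}.
  x = 10: f ≡ 0 at y ∈ {3}; g ≡ 0 at y ∈ {2, 8}; common: ∅.
Collecting: common zeros = {(0, 10), (9, 7)}, so the count is 2.
Comparison with the Bézout bound: 2 ≤ 2 = deg(f)·deg(g), as expected for curves with no common component (the bound is attained).
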